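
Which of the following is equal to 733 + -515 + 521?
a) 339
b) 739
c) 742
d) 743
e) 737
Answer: b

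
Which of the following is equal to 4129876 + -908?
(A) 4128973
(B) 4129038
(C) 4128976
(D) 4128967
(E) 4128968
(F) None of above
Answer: E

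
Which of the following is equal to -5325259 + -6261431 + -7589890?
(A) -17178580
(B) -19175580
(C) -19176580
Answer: C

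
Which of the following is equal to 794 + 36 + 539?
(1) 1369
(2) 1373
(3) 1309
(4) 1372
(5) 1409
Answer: 1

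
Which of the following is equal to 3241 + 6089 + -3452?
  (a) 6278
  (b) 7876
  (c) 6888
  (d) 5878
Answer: d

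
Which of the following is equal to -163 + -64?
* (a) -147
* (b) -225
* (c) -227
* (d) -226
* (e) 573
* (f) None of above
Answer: c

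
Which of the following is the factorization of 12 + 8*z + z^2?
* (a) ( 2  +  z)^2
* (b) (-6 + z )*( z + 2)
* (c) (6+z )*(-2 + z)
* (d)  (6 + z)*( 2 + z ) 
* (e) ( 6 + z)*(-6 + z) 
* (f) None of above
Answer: d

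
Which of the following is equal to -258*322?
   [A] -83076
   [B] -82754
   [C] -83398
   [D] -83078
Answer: A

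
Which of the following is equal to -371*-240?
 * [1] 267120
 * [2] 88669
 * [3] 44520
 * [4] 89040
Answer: 4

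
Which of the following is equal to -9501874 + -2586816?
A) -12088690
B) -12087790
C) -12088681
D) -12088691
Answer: A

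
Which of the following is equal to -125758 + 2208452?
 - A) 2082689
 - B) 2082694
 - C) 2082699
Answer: B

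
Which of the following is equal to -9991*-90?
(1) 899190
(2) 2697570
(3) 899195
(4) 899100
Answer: 1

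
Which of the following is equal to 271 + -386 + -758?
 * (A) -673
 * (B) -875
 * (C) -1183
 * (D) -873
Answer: D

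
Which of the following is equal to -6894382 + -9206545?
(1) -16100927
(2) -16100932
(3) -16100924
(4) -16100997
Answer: 1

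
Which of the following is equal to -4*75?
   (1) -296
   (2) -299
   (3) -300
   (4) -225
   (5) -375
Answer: 3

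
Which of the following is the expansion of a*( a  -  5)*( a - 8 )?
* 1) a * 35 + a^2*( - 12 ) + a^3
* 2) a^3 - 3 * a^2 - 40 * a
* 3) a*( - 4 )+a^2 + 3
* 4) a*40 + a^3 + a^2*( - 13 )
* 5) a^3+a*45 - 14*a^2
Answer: 4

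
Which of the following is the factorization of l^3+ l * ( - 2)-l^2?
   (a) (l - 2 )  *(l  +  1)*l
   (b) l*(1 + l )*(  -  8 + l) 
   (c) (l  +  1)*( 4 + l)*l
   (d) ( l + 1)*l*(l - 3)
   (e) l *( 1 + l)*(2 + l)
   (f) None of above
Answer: a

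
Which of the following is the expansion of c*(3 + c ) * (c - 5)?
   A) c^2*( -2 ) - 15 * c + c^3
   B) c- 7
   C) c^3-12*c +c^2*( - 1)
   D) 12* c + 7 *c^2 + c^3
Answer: A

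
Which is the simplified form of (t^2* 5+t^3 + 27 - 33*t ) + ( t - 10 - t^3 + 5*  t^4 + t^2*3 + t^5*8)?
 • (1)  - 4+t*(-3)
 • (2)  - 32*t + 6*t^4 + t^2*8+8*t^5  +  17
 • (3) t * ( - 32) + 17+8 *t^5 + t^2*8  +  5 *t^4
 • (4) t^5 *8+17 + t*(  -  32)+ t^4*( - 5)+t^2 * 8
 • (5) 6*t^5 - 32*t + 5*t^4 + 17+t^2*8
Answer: 3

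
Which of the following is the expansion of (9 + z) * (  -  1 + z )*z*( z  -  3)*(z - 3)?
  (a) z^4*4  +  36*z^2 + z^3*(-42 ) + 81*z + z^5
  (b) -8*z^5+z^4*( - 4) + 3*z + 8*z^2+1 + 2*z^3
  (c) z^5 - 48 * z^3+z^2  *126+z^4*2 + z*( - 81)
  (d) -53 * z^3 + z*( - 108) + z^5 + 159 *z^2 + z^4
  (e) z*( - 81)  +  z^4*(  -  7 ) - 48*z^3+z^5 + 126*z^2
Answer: c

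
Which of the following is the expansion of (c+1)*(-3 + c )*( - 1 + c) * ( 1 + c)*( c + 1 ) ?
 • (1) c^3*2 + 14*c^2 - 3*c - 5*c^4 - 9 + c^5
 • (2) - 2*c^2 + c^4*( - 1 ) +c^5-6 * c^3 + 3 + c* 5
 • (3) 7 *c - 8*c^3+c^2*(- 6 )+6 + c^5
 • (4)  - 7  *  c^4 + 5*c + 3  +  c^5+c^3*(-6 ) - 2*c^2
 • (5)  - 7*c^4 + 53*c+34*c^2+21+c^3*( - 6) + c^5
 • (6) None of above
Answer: 2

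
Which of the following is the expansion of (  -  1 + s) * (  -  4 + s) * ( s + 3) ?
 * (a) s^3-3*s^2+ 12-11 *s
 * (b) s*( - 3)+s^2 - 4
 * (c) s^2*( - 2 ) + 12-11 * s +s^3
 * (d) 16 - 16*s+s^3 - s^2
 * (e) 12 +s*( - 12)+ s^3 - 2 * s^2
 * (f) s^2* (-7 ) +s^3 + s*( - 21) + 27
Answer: c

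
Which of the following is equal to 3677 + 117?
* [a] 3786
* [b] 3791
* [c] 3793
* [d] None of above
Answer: d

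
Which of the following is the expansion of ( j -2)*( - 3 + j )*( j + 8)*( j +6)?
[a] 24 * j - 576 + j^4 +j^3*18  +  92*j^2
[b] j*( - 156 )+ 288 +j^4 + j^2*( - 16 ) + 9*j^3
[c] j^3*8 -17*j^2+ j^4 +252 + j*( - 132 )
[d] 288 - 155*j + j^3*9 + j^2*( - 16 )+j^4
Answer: b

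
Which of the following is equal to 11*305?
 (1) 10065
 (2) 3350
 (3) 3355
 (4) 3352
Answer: 3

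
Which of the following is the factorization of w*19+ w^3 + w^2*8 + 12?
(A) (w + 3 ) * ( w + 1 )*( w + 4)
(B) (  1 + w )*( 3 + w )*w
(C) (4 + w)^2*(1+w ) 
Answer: A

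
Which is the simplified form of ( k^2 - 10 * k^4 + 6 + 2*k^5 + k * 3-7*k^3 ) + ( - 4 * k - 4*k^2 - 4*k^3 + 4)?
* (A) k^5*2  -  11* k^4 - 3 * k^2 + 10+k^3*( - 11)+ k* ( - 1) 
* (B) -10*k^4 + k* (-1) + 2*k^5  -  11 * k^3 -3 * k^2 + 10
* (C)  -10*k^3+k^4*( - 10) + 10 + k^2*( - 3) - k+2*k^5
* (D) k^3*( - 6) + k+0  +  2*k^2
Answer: B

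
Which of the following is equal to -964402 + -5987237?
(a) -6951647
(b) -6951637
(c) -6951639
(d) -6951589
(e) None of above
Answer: c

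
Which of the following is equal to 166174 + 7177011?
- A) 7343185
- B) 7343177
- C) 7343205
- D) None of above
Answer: A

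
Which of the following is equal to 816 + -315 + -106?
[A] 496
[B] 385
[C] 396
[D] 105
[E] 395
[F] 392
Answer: E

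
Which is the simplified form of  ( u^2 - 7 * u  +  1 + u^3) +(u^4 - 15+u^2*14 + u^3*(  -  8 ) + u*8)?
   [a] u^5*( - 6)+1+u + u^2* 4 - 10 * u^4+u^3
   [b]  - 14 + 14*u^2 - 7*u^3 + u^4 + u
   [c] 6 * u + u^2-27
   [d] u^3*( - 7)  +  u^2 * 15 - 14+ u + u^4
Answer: d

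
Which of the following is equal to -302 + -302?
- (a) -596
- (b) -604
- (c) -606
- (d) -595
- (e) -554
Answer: b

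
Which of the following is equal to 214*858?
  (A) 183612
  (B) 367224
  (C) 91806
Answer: A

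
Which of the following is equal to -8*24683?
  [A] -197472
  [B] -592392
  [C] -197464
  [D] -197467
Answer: C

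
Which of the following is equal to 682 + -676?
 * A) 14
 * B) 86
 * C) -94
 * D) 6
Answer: D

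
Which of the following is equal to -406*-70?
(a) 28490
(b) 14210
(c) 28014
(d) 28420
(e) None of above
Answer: d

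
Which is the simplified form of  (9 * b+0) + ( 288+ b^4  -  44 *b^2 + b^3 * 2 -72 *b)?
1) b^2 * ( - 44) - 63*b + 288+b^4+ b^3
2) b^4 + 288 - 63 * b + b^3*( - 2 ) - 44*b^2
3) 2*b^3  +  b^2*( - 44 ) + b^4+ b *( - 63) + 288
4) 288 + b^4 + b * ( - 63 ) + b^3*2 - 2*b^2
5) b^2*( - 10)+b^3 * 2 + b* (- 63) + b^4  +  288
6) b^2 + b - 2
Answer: 3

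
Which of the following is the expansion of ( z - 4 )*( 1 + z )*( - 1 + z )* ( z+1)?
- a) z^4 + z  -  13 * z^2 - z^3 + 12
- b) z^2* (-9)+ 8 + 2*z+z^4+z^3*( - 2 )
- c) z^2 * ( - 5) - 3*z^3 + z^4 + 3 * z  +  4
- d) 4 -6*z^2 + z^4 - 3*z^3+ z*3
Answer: c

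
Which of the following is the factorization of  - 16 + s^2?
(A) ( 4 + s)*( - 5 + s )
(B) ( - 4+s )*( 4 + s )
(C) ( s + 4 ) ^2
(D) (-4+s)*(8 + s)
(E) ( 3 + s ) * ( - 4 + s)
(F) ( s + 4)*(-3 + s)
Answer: B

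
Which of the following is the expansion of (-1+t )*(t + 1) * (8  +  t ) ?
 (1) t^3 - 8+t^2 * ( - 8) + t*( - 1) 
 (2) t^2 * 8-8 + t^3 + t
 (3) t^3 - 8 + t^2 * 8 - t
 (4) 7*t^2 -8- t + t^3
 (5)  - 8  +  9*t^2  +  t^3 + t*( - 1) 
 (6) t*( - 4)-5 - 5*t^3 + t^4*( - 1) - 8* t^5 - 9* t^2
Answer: 3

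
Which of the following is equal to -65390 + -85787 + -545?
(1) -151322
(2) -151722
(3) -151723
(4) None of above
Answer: 2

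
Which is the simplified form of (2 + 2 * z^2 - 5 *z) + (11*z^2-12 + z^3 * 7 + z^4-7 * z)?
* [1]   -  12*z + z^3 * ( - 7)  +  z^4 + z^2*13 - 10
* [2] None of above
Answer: 2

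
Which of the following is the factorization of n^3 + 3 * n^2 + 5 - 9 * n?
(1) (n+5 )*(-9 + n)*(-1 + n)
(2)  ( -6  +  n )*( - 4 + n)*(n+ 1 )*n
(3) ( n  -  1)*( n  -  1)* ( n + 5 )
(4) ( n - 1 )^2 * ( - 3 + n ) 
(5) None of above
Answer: 3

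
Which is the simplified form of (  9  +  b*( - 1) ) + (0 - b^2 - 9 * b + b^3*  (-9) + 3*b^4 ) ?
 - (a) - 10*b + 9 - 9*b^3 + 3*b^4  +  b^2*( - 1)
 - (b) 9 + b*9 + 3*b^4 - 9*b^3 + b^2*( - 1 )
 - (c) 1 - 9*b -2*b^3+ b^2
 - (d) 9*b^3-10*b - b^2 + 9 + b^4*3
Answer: a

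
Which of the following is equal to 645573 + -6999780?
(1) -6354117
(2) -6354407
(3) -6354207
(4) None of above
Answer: 3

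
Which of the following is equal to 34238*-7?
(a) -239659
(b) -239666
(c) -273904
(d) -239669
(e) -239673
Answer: b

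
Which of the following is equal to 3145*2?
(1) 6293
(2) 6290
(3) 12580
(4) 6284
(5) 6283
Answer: 2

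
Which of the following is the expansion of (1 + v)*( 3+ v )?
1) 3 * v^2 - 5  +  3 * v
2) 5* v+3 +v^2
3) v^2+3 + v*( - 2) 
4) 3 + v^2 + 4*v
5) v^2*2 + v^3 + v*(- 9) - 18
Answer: 4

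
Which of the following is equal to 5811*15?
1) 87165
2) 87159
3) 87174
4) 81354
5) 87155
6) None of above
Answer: 1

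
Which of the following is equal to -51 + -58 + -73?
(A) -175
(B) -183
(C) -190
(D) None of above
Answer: D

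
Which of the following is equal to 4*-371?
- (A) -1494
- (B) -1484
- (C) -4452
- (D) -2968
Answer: B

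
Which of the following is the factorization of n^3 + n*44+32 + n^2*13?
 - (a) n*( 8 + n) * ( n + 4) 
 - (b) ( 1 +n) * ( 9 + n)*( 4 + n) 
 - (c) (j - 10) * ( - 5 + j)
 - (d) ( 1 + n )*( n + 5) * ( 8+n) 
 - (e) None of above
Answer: e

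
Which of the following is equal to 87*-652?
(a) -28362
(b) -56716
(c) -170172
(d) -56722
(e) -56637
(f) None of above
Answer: f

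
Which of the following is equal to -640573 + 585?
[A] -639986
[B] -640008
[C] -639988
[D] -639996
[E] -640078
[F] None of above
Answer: C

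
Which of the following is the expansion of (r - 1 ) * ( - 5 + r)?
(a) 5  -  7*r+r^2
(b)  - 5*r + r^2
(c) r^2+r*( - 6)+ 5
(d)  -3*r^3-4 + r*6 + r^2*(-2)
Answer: c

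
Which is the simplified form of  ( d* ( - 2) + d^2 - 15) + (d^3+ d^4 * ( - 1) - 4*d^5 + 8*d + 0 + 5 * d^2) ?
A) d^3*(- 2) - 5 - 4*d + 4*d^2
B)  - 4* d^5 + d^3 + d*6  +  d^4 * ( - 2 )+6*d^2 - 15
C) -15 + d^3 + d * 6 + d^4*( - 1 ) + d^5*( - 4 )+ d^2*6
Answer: C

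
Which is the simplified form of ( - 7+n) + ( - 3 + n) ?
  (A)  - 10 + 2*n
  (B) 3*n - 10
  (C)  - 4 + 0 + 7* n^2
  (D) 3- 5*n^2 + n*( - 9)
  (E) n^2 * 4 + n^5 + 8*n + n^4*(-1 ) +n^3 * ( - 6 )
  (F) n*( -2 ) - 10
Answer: A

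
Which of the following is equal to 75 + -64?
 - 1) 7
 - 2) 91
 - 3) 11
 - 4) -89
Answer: 3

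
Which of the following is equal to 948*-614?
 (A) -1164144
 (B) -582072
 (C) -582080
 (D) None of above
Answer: B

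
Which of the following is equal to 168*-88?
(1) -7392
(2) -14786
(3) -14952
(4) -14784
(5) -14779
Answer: 4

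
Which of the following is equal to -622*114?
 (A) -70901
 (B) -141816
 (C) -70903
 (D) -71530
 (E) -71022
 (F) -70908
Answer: F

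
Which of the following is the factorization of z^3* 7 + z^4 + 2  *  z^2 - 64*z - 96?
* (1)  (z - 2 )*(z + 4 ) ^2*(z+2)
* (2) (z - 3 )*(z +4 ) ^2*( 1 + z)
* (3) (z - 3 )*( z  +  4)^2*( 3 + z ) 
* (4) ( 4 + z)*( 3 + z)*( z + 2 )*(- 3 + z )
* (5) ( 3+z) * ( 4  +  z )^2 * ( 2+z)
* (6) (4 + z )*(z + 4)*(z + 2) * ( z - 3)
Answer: 6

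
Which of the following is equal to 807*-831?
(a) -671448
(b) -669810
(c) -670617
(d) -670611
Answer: c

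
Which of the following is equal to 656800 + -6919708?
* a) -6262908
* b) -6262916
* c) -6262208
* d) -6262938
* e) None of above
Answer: a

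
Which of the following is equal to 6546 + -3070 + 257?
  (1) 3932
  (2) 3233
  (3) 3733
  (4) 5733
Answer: 3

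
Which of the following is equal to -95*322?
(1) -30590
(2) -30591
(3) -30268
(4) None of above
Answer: 1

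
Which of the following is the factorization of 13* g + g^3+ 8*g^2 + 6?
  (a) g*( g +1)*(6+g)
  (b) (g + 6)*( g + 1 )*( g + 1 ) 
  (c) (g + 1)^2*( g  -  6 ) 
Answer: b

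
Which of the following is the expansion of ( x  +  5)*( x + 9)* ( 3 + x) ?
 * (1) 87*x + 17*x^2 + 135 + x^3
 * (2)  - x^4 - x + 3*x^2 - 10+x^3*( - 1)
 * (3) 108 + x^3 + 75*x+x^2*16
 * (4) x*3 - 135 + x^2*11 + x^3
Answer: 1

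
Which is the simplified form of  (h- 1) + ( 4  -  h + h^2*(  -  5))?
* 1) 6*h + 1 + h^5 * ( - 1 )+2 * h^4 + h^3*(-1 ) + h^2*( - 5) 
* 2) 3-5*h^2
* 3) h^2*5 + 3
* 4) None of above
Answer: 2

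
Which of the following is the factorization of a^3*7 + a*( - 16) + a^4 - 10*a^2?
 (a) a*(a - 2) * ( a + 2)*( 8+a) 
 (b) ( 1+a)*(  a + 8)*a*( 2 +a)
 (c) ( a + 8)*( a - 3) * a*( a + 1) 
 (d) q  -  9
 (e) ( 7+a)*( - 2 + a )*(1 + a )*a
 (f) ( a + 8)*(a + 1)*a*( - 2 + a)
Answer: f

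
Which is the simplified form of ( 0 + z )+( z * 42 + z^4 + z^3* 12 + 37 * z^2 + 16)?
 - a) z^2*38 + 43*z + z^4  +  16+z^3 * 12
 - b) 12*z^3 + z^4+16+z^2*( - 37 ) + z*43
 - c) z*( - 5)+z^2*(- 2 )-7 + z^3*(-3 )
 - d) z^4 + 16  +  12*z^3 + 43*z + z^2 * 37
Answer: d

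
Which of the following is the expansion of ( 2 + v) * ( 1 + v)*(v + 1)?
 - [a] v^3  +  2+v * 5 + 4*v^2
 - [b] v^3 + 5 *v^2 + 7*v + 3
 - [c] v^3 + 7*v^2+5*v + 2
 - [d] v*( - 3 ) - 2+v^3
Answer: a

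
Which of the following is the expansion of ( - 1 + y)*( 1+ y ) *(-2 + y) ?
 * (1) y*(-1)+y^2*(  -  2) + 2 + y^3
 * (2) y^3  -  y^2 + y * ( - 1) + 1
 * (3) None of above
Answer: 1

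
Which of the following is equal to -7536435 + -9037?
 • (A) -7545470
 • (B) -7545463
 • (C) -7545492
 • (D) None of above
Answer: D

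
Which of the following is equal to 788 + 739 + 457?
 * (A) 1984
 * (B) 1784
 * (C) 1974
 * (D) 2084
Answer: A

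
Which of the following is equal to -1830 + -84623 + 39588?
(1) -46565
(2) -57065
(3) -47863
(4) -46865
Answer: 4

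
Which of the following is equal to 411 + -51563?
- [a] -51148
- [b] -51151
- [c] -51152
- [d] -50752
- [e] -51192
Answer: c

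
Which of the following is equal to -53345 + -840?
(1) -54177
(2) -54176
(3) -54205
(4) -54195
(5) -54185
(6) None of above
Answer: 5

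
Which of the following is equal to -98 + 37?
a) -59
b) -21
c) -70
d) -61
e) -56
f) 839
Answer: d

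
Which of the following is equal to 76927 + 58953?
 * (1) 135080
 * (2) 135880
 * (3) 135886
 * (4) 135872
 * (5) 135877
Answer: 2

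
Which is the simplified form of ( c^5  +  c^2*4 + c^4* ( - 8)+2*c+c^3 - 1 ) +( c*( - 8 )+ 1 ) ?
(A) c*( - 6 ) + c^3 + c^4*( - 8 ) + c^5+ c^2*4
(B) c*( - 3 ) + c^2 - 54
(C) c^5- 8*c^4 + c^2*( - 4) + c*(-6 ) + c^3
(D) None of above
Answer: A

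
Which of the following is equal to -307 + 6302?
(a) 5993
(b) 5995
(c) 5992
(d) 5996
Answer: b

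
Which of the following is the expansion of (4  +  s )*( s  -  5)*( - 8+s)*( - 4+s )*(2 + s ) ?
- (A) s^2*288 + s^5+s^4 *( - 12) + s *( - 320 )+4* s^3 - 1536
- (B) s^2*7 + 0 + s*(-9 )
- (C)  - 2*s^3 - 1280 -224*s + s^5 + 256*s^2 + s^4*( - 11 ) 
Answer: C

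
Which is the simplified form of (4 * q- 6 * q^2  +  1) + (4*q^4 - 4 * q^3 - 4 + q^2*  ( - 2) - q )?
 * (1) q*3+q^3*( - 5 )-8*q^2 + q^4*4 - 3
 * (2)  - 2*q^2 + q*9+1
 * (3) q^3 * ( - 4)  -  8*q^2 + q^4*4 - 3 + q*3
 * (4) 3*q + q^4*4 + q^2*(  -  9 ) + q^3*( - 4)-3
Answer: 3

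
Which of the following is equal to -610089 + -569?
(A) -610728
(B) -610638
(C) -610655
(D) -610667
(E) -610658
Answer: E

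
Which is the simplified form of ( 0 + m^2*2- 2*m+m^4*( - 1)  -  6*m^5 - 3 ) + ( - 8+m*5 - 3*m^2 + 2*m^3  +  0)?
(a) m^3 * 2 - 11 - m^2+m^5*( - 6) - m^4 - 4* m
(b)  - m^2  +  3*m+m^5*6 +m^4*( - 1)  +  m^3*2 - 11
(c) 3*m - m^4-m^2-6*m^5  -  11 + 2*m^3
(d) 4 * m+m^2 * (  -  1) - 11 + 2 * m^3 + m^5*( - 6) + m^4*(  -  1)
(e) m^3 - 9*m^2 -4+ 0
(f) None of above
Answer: c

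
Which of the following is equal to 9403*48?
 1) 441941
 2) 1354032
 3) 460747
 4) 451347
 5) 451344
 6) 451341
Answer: 5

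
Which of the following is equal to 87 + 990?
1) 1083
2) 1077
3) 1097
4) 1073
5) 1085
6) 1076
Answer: 2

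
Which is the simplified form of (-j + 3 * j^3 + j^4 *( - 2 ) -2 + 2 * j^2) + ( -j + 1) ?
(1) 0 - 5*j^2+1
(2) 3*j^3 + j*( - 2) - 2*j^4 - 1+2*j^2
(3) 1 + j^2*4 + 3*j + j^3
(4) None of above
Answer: 2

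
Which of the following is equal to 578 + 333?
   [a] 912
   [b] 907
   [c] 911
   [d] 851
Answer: c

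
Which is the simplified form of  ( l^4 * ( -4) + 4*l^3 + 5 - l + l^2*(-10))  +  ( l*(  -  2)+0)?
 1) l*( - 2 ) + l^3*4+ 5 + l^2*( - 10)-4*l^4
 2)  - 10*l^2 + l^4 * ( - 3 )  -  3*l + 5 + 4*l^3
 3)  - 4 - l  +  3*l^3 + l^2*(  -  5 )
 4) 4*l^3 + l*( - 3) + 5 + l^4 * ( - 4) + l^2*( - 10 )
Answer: 4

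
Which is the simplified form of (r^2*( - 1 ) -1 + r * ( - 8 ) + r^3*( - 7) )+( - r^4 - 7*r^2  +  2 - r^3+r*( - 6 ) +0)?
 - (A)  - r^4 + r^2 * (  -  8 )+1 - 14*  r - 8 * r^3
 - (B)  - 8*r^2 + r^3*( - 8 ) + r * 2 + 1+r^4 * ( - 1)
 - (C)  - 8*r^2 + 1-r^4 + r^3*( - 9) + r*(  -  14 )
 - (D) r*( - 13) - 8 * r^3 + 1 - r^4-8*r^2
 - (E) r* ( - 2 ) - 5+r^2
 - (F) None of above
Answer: A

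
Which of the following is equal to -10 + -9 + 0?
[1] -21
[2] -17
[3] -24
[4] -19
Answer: 4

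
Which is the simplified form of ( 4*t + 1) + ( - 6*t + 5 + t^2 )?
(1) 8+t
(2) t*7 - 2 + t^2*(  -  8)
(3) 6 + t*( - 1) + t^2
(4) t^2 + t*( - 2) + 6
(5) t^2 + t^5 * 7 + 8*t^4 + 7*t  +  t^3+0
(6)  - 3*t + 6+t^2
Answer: 4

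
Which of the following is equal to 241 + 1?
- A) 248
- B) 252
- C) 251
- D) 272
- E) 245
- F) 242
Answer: F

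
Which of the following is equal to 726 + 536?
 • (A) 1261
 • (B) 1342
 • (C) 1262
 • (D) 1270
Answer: C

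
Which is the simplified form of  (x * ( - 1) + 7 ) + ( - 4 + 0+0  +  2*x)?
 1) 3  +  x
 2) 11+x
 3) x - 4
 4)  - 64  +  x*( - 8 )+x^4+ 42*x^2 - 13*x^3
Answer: 1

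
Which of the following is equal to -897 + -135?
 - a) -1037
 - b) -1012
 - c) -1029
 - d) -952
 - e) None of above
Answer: e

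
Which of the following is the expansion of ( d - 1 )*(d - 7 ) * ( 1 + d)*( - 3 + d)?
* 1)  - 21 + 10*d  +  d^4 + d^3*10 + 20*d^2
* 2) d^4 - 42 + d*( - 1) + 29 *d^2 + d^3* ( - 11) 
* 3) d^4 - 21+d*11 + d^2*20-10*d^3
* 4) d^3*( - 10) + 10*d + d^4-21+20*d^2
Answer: 4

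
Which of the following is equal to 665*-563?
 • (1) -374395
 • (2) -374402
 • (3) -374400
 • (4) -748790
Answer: 1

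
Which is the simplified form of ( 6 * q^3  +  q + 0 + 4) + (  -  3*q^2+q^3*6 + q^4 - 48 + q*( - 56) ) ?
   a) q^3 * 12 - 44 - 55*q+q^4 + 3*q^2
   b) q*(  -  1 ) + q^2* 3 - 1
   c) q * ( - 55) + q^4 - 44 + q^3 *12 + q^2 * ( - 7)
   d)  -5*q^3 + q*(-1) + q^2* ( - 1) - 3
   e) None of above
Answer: e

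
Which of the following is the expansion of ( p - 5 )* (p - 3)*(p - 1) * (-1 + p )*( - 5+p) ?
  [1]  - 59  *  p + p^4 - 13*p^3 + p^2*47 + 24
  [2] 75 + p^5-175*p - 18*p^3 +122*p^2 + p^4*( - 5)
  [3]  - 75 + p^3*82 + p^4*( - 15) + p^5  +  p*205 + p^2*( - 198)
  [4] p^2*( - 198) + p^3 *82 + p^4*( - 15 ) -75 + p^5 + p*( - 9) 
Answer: 3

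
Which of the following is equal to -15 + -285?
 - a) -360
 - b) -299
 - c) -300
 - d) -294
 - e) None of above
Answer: c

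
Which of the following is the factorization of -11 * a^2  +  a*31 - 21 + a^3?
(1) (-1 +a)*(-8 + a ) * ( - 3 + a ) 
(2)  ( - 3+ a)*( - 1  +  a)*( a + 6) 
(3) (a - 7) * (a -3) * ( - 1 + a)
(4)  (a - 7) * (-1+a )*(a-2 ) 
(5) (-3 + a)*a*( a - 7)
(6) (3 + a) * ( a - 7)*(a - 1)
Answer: 3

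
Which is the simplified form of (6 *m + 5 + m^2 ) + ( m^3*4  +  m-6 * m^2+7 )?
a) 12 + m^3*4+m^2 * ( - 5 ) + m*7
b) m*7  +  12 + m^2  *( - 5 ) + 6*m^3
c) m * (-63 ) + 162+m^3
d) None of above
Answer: a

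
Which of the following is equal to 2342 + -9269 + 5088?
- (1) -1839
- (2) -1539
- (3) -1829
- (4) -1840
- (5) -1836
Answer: 1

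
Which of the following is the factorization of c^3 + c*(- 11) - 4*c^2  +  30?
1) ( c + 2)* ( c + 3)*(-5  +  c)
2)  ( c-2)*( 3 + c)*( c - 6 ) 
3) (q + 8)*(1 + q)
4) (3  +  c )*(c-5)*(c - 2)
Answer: 4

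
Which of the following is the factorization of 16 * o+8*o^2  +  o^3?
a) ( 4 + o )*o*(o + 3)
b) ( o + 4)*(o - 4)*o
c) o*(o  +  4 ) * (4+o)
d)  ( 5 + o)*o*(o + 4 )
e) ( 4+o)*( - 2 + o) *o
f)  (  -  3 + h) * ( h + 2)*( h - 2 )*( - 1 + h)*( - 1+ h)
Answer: c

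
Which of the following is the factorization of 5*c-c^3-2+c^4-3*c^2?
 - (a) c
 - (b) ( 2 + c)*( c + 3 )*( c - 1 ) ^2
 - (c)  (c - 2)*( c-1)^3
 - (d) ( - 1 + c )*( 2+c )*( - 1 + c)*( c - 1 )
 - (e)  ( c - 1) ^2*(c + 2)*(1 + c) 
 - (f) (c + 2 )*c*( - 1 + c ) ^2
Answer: d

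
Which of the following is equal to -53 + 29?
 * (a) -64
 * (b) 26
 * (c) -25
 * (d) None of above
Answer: d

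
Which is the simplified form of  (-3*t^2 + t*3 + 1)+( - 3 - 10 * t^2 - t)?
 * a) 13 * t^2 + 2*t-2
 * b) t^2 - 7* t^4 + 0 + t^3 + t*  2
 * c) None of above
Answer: c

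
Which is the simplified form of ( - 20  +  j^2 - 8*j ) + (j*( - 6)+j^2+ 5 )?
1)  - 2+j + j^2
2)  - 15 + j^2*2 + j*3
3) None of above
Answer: 3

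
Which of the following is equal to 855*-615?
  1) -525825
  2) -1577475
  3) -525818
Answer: 1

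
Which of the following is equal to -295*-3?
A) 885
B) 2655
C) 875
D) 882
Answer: A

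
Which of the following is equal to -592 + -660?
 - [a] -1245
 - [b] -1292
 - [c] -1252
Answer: c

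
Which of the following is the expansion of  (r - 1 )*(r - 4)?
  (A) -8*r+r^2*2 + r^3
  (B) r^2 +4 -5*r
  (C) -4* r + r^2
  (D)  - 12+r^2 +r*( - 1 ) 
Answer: B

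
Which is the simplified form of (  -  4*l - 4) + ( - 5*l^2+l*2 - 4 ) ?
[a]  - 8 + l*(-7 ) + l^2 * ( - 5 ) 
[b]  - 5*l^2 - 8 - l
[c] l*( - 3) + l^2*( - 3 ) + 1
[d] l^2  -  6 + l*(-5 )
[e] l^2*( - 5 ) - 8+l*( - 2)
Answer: e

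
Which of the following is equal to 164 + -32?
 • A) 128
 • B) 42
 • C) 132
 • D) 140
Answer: C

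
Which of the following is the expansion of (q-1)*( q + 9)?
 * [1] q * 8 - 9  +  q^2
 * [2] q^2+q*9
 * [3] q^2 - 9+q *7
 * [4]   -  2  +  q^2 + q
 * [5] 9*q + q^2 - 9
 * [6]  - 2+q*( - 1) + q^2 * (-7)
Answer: 1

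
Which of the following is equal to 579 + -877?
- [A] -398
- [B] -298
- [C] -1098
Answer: B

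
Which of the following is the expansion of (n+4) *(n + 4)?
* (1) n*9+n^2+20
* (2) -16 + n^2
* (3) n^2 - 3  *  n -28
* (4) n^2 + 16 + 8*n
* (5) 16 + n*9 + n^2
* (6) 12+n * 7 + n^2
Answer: 4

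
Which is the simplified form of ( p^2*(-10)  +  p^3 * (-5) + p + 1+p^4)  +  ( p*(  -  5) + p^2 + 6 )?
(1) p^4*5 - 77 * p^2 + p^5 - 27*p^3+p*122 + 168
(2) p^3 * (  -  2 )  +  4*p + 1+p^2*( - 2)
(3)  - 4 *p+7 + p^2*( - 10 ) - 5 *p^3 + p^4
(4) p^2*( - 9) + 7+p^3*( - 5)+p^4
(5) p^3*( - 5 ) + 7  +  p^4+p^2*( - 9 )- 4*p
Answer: 5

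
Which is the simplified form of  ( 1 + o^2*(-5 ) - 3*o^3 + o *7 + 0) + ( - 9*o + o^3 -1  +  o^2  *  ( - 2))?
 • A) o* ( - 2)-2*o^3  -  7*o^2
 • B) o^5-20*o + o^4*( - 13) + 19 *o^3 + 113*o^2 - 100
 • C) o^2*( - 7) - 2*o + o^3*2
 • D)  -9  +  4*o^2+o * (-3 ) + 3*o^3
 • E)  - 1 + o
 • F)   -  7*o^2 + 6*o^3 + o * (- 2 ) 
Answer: A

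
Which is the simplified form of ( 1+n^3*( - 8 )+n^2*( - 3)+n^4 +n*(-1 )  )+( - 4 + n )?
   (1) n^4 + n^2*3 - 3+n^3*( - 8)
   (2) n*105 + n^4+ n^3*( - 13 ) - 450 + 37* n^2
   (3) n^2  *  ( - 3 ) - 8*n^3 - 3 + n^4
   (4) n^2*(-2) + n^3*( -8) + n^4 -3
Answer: 3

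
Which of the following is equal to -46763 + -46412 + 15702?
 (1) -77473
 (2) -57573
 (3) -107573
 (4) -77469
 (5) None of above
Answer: 1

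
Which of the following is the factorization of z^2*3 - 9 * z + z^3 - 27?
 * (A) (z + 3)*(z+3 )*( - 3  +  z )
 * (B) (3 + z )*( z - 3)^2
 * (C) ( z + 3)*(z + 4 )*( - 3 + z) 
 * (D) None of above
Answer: A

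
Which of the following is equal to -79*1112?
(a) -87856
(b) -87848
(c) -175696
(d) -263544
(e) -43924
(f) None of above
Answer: b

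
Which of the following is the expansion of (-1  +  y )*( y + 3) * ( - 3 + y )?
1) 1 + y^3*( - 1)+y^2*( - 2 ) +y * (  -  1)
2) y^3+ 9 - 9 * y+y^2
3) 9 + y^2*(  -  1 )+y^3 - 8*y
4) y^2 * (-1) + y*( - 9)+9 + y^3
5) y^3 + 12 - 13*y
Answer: 4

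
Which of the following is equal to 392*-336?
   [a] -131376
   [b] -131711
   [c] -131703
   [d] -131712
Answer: d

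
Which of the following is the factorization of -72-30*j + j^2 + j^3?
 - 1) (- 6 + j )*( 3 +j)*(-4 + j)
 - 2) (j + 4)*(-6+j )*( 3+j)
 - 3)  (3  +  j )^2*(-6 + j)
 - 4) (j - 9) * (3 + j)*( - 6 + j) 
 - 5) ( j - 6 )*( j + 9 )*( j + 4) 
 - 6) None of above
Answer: 2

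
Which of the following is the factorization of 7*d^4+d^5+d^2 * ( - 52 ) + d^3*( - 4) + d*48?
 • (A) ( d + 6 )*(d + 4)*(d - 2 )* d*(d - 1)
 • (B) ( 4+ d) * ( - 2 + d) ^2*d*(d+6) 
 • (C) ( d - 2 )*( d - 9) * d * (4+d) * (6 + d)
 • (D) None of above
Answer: A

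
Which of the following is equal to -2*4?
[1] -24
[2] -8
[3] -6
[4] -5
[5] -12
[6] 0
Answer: 2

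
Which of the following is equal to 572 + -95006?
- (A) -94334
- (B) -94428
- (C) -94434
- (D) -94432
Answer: C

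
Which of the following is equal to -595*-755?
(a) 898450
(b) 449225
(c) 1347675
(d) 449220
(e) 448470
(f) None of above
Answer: b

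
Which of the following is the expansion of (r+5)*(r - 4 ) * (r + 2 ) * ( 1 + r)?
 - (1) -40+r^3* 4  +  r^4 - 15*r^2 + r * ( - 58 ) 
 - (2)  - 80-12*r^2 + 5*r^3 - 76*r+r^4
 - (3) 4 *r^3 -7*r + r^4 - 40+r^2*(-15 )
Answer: 1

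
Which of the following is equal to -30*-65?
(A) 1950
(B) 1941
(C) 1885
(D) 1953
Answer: A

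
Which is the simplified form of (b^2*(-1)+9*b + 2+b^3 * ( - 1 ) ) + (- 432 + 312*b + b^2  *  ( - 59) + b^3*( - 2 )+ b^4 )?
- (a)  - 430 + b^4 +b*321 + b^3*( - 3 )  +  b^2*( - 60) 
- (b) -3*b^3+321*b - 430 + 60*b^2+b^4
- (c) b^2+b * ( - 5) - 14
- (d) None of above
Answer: a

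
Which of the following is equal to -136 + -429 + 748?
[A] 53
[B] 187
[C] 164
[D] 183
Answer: D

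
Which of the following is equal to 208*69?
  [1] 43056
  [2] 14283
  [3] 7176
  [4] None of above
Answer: 4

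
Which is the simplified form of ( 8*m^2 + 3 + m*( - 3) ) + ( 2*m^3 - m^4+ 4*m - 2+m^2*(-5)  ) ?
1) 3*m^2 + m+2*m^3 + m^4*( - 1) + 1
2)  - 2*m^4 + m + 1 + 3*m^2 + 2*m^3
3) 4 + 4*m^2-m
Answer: 1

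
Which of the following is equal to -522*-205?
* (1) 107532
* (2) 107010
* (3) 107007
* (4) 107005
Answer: 2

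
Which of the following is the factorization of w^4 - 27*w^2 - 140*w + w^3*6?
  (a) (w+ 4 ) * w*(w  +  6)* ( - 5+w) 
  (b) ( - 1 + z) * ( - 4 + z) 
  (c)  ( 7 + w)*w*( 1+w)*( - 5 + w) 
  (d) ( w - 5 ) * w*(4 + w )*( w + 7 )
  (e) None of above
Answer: d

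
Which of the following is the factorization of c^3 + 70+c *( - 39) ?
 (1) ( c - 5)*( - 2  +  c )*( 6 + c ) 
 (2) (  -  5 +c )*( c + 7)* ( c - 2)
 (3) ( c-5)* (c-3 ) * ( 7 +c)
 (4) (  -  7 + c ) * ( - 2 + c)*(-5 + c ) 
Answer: 2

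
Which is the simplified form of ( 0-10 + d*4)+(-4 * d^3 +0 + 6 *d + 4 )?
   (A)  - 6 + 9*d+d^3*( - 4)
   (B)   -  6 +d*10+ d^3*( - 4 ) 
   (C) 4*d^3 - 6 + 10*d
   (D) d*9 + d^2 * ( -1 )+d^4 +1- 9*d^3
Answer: B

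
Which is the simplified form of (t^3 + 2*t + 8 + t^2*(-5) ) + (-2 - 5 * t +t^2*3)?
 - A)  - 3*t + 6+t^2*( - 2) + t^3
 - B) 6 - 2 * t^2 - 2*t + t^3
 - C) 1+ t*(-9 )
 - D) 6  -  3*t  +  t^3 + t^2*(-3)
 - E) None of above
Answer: A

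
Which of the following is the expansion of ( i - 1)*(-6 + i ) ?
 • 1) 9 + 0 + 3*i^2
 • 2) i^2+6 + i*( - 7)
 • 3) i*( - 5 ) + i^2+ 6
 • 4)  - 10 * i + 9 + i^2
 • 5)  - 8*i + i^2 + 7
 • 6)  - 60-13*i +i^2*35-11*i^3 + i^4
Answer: 2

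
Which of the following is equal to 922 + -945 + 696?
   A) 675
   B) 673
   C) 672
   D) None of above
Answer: B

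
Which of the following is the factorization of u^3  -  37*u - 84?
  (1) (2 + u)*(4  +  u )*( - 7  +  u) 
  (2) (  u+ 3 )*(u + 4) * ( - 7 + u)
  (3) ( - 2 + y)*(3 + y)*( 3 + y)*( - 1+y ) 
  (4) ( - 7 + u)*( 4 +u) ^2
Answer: 2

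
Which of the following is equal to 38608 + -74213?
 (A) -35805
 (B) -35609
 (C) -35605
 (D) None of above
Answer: C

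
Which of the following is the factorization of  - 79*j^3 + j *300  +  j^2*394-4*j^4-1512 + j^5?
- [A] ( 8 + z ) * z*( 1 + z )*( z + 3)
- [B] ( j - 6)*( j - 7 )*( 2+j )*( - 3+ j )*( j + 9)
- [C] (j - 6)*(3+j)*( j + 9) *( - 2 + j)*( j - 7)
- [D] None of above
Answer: D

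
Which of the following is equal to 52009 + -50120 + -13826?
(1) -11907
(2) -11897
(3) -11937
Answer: 3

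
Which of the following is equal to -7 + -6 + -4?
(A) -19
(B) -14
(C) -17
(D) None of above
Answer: C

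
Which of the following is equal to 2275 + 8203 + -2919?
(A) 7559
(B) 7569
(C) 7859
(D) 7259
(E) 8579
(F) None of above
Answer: A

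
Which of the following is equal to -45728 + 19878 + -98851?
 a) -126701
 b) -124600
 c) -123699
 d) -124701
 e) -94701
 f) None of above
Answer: d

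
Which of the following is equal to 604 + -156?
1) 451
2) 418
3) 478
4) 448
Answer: 4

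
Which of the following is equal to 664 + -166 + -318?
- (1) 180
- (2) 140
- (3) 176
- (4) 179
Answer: 1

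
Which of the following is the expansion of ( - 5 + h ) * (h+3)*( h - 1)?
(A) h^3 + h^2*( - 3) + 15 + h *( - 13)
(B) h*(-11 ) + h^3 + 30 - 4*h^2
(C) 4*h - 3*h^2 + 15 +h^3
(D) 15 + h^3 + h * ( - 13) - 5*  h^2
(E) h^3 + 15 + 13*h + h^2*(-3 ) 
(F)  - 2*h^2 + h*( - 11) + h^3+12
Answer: A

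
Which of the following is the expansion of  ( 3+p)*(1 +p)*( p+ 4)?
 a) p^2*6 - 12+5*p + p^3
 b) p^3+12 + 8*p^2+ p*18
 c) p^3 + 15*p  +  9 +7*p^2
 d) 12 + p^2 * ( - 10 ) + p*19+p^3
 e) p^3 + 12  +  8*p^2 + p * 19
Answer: e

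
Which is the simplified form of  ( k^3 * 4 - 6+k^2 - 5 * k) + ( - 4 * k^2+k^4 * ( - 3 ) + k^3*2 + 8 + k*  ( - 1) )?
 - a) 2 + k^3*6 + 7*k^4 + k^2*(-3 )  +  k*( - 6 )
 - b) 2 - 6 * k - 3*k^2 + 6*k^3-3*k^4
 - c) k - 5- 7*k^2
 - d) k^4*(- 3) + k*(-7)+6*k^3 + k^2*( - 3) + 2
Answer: b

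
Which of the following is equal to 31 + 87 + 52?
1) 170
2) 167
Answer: 1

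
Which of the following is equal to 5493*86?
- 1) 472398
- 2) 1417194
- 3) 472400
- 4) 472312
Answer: 1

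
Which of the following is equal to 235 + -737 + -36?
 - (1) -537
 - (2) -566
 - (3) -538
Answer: 3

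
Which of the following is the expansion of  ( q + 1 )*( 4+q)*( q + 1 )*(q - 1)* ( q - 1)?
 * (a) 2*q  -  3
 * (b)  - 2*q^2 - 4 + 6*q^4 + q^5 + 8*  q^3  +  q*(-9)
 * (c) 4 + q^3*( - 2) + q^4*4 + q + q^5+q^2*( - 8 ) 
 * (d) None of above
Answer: c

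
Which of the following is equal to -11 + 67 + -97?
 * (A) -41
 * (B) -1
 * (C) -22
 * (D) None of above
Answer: A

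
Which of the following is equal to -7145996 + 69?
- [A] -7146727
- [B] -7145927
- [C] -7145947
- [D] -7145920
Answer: B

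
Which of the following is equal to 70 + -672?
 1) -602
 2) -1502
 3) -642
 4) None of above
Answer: 1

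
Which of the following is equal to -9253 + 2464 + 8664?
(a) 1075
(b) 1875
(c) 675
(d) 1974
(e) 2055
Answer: b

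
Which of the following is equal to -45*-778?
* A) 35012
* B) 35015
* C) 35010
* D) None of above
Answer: C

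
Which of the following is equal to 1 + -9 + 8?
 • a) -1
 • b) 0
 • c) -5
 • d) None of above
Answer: b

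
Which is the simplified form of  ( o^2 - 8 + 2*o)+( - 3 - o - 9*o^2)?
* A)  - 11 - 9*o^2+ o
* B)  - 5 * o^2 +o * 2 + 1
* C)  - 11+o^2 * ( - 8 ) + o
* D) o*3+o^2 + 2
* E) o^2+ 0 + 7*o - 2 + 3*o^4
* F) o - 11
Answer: C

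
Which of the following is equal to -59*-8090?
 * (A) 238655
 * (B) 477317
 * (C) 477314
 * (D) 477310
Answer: D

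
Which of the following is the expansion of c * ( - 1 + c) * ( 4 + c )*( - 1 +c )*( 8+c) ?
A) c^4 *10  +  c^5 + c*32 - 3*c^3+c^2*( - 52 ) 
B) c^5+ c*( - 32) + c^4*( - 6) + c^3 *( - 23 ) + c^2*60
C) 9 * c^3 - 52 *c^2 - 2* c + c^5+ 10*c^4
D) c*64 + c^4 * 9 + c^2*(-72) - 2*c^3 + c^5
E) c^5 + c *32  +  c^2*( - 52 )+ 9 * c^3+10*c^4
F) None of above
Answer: E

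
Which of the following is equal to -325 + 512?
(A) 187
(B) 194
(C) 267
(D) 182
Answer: A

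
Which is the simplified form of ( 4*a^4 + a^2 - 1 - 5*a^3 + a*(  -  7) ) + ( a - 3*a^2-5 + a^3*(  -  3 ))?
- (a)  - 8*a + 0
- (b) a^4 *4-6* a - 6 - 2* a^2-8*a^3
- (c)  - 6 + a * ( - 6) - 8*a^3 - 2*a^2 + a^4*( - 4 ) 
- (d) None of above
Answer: b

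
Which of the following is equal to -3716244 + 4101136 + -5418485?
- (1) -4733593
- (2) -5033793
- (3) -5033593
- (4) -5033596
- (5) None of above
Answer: 3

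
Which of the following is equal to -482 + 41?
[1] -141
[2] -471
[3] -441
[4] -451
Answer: 3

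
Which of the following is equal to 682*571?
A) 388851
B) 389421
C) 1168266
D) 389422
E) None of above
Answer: D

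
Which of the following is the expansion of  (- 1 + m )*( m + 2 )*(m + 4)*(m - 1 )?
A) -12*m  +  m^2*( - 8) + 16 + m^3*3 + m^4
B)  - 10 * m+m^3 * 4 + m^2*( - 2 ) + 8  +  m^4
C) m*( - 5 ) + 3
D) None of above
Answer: D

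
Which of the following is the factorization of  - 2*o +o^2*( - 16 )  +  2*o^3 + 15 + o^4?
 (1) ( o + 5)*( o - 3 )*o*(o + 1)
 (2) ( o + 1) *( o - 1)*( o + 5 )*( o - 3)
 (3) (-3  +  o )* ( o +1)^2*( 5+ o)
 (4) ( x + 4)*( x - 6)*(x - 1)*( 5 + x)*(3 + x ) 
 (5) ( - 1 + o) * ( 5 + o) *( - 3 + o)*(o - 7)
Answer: 2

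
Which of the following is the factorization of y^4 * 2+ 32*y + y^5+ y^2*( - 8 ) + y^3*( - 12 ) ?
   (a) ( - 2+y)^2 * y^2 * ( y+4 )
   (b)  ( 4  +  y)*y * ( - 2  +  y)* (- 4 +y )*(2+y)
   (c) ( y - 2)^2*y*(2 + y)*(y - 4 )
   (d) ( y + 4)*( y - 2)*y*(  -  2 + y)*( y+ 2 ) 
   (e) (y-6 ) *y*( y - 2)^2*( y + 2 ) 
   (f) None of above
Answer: d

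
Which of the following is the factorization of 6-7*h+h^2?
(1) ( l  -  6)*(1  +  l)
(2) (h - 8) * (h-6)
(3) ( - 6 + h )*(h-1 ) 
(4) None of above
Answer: 3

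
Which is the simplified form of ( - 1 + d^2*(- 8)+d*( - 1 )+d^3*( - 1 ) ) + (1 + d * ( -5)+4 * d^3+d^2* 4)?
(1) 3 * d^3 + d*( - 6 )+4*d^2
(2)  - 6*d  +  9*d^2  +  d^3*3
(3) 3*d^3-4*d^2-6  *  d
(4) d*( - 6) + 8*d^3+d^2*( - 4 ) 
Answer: 3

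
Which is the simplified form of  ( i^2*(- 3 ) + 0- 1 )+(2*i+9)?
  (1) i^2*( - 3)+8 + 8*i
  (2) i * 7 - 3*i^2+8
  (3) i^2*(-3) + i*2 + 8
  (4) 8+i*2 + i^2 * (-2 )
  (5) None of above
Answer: 3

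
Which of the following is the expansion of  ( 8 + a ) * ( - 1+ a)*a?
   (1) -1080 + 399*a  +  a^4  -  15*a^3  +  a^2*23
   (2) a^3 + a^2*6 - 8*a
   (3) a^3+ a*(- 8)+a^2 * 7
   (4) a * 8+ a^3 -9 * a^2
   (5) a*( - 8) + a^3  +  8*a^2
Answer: 3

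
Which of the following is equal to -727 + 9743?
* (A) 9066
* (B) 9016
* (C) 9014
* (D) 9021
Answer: B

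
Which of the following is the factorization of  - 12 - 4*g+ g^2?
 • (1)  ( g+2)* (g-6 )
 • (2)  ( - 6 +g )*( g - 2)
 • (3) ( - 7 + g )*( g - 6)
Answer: 1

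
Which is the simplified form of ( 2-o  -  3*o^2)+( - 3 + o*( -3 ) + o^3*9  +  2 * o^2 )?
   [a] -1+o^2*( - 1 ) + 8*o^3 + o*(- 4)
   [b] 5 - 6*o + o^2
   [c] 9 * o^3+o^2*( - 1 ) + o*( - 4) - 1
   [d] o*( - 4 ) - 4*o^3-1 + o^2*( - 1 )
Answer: c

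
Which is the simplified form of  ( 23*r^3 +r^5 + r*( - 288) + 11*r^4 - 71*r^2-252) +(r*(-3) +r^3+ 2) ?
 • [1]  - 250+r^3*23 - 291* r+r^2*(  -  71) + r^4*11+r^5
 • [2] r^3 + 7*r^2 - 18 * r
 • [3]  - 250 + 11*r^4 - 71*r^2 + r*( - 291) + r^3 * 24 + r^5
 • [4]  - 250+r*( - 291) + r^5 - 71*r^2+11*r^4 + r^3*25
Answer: 3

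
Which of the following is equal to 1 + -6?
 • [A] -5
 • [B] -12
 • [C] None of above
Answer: A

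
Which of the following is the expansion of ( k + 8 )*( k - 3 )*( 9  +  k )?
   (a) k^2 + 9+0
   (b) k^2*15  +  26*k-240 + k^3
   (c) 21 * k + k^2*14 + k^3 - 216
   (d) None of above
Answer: c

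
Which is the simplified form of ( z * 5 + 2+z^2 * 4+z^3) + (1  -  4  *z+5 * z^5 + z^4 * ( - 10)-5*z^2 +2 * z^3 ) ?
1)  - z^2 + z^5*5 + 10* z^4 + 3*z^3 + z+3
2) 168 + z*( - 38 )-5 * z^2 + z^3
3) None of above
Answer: 3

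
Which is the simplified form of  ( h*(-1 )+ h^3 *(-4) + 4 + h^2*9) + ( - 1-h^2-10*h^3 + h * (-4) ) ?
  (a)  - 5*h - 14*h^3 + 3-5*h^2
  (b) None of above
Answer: b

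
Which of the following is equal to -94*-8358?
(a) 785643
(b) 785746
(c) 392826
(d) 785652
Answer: d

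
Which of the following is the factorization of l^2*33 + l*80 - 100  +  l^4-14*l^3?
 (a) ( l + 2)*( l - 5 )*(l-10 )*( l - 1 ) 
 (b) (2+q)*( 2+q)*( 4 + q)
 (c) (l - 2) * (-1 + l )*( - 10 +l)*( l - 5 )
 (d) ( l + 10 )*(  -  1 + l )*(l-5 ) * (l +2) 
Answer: a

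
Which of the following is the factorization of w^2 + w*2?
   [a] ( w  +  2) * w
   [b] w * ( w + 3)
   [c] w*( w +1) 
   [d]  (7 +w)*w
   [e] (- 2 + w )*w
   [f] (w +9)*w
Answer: a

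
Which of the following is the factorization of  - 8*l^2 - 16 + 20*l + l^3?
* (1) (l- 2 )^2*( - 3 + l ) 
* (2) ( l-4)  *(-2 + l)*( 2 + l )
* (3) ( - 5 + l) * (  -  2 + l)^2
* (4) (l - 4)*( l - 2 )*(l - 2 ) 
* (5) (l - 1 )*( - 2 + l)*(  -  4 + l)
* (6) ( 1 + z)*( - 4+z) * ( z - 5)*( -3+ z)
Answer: 4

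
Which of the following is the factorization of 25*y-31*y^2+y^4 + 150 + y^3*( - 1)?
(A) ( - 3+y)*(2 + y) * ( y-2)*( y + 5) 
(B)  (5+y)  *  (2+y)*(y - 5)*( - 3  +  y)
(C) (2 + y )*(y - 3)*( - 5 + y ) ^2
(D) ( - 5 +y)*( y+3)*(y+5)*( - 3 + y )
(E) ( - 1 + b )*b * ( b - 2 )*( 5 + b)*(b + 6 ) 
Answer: B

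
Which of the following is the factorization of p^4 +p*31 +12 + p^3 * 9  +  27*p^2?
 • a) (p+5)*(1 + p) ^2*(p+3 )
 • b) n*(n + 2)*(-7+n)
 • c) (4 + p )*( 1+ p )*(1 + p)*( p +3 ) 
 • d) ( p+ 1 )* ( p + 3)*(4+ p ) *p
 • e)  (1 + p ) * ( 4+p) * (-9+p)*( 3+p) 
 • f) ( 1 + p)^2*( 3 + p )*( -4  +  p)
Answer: c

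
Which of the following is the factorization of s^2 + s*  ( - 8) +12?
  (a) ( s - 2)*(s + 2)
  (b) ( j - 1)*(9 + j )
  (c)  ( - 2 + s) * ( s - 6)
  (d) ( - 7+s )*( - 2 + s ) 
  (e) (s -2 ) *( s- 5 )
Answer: c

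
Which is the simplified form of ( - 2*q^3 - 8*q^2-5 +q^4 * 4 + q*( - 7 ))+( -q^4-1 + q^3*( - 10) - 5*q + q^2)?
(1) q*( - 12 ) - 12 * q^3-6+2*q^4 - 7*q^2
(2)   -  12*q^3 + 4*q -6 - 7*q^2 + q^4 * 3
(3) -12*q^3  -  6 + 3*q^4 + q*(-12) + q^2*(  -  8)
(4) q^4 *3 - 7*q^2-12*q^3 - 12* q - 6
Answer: 4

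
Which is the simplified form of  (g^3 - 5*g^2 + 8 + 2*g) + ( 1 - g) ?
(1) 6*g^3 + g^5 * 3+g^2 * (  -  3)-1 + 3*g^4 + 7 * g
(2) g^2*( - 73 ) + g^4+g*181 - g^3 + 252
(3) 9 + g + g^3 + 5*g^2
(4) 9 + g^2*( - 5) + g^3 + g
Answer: 4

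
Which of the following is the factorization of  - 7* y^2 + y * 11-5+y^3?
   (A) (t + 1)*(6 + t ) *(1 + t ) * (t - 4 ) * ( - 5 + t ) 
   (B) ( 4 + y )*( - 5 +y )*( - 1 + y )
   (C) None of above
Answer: C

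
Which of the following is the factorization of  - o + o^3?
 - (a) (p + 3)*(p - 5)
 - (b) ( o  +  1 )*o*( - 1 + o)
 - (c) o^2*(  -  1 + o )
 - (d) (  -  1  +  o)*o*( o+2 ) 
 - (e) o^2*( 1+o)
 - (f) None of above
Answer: b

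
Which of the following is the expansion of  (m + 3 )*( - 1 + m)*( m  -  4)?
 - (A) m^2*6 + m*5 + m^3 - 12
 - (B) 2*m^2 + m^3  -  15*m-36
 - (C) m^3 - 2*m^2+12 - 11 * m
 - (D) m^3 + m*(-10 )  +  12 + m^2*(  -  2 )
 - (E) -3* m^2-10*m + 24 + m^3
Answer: C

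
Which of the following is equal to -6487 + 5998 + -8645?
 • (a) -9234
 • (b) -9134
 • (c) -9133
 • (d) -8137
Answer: b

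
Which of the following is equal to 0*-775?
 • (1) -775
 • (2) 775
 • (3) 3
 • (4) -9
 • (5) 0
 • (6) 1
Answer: 5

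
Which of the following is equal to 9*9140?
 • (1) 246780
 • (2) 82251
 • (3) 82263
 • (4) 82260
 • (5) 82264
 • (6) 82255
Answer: 4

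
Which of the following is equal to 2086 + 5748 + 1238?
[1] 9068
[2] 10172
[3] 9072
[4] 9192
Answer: 3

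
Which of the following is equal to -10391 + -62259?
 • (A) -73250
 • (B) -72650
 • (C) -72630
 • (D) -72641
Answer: B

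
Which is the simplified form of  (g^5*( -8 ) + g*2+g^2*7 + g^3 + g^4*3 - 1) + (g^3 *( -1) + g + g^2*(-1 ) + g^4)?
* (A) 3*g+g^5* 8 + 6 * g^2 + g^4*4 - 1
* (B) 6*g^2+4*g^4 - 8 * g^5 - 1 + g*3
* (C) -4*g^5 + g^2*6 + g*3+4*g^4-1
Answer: B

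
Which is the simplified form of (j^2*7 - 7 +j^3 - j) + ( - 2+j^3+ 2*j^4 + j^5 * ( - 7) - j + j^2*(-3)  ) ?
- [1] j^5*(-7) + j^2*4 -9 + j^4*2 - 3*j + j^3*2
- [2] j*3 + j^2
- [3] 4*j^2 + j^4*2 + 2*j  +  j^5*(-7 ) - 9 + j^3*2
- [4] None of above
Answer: 4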